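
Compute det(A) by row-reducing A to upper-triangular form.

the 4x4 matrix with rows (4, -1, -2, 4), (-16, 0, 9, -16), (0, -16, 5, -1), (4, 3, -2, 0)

det(A) = 48

Forward elimination:
R2 <- R2 - (-4)*R1:  [  0  -4   1   0 ]
R4 <- R4 - (1)*R1:  [  0   4   0  -4 ]
R3 <- R3 - (4)*R2:  [  0   0   1  -1 ]
R4 <- R4 - (-1)*R2:  [  0   0   1  -4 ]
R4 <- R4 - (1)*R3:  [  0   0   0  -3 ]
Upper-triangular form:
[ 4  -1  -2   4 ]
[ 0  -4   1   0 ]
[ 0   0   1  -1 ]
[ 0   0   0  -3 ]
det(A) = (-1)^0 * (4) * (-4) * (1) * (-3) = 48  (0 row swaps -> sign +1)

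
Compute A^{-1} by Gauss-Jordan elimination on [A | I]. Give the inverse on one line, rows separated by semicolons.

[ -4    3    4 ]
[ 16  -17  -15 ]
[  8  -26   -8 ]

inverse = [127/40 1 -23/80; -1/10 0 -1/20; 7/2 1 -1/4]

Gauss-Jordan on [A | I]:
R1 <- (1/-4)*R1:  [    1  -3/4    -1  |  -1/4     0     0 ]
R2 <- R2 - (16)*R1:  [  0  -5   1  |   4   1   0 ]
R3 <- R3 - (8)*R1:  [   0  -20    0  |    2    0    1 ]
R2 <- (1/-5)*R2:  [    0     1  -1/5  |  -4/5  -1/5     0 ]
R1 <- R1 - (-3/4)*R2:  [      1       0  -23/20  |  -17/20   -3/20       0 ]
R3 <- R3 - (-20)*R2:  [   0    0   -4  |  -14   -4    1 ]
R3 <- (1/-4)*R3:  [    0     0     1  |   7/2     1  -1/4 ]
R1 <- R1 - (-23/20)*R3:  [      1       0       0  |  127/40       1  -23/80 ]
R2 <- R2 - (-1/5)*R3:  [     0      1      0  |  -1/10      0  -1/20 ]
Right block of [I | A^{-1}] is the inverse:
[ 127/40  1  -23/80 ]
[  -1/10  0   -1/20 ]
[    7/2  1    -1/4 ]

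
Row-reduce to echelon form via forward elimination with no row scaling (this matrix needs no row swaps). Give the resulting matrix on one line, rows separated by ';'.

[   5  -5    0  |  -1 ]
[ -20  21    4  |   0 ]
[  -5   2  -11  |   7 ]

Forward elimination:
R2 <- R2 - (-4)*R1:  [  0   1   4  -4 ]
R3 <- R3 - (-1)*R1:  [   0   -3  -11    6 ]
R3 <- R3 - (-3)*R2:  [  0   0   1  -6 ]
Row echelon form:
[ 5  -5  0  |  -1 ]
[ 0   1  4  |  -4 ]
[ 0   0  1  |  -6 ]

REF = [5 -5 0 -1; 0 1 4 -4; 0 0 1 -6]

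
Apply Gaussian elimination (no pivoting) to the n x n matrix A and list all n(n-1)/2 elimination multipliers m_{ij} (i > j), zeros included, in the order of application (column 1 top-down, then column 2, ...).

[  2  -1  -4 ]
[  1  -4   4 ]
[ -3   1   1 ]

Forward elimination:
R2 <- R2 - (1/2)*R1:  [    0  -7/2     6 ]
R3 <- R3 - (-3/2)*R1:  [    0  -1/2    -5 ]
R3 <- R3 - (1/7)*R2:  [     0      0  -41/7 ]
Multipliers (in order of application): m_{21} = 1/2, m_{31} = -3/2, m_{32} = 1/7

multipliers: 1/2, -3/2, 1/7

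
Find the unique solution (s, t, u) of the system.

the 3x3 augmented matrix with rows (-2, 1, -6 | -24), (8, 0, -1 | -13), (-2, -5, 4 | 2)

Forward elimination on [A|b]:
R2 <- R2 - (-4)*R1:  [    0     4   -25  -109 ]
R3 <- R3 - (1)*R1:  [  0  -6  10  26 ]
R3 <- R3 - (-3/2)*R2:  [      0       0   -55/2  -275/2 ]
Row echelon form:
[ -2  1     -6  |     -24 ]
[  0  4    -25  |    -109 ]
[  0  0  -55/2  |  -275/2 ]
Back-substitution:
u = (-275/2) / (-55/2) = 5
t = (-109 - (-25)*(5)) / 4 = 4
s = (-24 - (1)*(4) - (-6)*(5)) / -2 = -1

(-1, 4, 5)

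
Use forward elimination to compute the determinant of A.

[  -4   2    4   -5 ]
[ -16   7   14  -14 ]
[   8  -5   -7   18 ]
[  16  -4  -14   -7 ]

det(A) = 12

Forward elimination:
R2 <- R2 - (4)*R1:  [  0  -1  -2   6 ]
R3 <- R3 - (-2)*R1:  [  0  -1   1   8 ]
R4 <- R4 - (-4)*R1:  [   0    4    2  -27 ]
R3 <- R3 - (1)*R2:  [ 0  0  3  2 ]
R4 <- R4 - (-4)*R2:  [  0   0  -6  -3 ]
R4 <- R4 - (-2)*R3:  [ 0  0  0  1 ]
Upper-triangular form:
[ -4   2   4  -5 ]
[  0  -1  -2   6 ]
[  0   0   3   2 ]
[  0   0   0   1 ]
det(A) = (-1)^0 * (-4) * (-1) * (3) * (1) = 12  (0 row swaps -> sign +1)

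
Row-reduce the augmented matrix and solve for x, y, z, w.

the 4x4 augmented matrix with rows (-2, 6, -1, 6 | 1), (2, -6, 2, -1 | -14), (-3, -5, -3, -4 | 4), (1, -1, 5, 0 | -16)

Forward elimination on [A|b]:
R2 <- R2 - (-1)*R1:  [   0    0    1    5  -13 ]
R3 <- R3 - (3/2)*R1:  [    0   -14  -3/2   -13   5/2 ]
R4 <- R4 - (-1/2)*R1:  [     0      2    9/2      3  -31/2 ]
R2 <-> R3   (pivot in column 2 was zero)
[ -2    6    -1    6      1 ]
[  0  -14  -3/2  -13    5/2 ]
[  0    0     1    5    -13 ]
[  0    2   9/2    3  -31/2 ]
R4 <- R4 - (-1/7)*R2:  [      0       0    30/7     8/7  -106/7 ]
R4 <- R4 - (30/7)*R3:  [      0       0       0  -142/7   284/7 ]
Row echelon form:
[ -2    6    -1       6  |      1 ]
[  0  -14  -3/2     -13  |    5/2 ]
[  0    0     1       5  |    -13 ]
[  0    0     0  -142/7  |  284/7 ]
Back-substitution:
w = (284/7) / (-142/7) = -2
z = (-13 - (5)*(-2)) / 1 = -3
y = (5/2 - (-3/2)*(-3) - (-13)*(-2)) / -14 = 2
x = (1 - (6)*(2) - (-1)*(-3) - (6)*(-2)) / -2 = 1

(1, 2, -3, -2)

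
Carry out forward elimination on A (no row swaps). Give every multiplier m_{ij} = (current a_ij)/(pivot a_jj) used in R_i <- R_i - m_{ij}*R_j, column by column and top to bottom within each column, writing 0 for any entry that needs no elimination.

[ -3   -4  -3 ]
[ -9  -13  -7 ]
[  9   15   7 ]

multipliers: 3, -3, -3

Forward elimination:
R2 <- R2 - (3)*R1:  [  0  -1   2 ]
R3 <- R3 - (-3)*R1:  [  0   3  -2 ]
R3 <- R3 - (-3)*R2:  [ 0  0  4 ]
Multipliers (in order of application): m_{21} = 3, m_{31} = -3, m_{32} = -3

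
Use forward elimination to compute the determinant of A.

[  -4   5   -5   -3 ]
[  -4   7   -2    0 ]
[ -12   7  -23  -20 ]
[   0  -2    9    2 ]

Forward elimination:
R2 <- R2 - (1)*R1:  [ 0  2  3  3 ]
R3 <- R3 - (3)*R1:  [   0   -8   -8  -11 ]
R3 <- R3 - (-4)*R2:  [ 0  0  4  1 ]
R4 <- R4 - (-1)*R2:  [  0   0  12   5 ]
R4 <- R4 - (3)*R3:  [ 0  0  0  2 ]
Upper-triangular form:
[ -4  5  -5  -3 ]
[  0  2   3   3 ]
[  0  0   4   1 ]
[  0  0   0   2 ]
det(A) = (-1)^0 * (-4) * (2) * (4) * (2) = -64  (0 row swaps -> sign +1)

det(A) = -64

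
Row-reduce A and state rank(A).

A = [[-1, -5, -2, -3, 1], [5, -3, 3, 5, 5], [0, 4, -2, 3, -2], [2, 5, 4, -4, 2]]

rank(A) = 4

Row reduction:
R2 <- R2 - (-5)*R1:  [   0  -28   -7  -10   10 ]
R4 <- R4 - (-2)*R1:  [   0   -5    0  -10    4 ]
R3 <- R3 - (-1/7)*R2:  [    0     0    -3  11/7  -4/7 ]
R4 <- R4 - (5/28)*R2:  [       0        0      5/4  -115/14    31/14 ]
R4 <- R4 - (-5/12)*R3:  [       0        0        0  -635/84    83/42 ]
Row echelon form:
[ -1   -5  -2       -3      1 ]
[  0  -28  -7      -10     10 ]
[  0    0  -3     11/7   -4/7 ]
[  0    0   0  -635/84  83/42 ]
Nonzero rows / pivot columns: 4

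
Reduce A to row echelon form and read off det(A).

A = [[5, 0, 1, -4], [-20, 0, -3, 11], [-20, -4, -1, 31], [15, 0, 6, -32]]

det(A) = -100

Forward elimination:
R2 <- R2 - (-4)*R1:  [  0   0   1  -5 ]
R3 <- R3 - (-4)*R1:  [  0  -4   3  15 ]
R4 <- R4 - (3)*R1:  [   0    0    3  -20 ]
R2 <-> R3   (pivot in column 2 was zero)
[ 5   0  1   -4 ]
[ 0  -4  3   15 ]
[ 0   0  1   -5 ]
[ 0   0  3  -20 ]
R4 <- R4 - (3)*R3:  [  0   0   0  -5 ]
Upper-triangular form:
[ 5   0  1  -4 ]
[ 0  -4  3  15 ]
[ 0   0  1  -5 ]
[ 0   0  0  -5 ]
det(A) = (-1)^1 * (5) * (-4) * (1) * (-5) = -100  (1 row swap -> sign -1)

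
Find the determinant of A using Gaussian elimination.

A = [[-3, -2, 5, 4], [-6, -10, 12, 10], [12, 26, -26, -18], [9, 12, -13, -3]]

Forward elimination:
R2 <- R2 - (2)*R1:  [  0  -6   2   2 ]
R3 <- R3 - (-4)*R1:  [  0  18  -6  -2 ]
R4 <- R4 - (-3)*R1:  [ 0  6  2  9 ]
R3 <- R3 - (-3)*R2:  [ 0  0  0  4 ]
R4 <- R4 - (-1)*R2:  [  0   0   4  11 ]
R3 <-> R4   (pivot in column 3 was zero)
[ -3  -2  5   4 ]
[  0  -6  2   2 ]
[  0   0  4  11 ]
[  0   0  0   4 ]
Upper-triangular form:
[ -3  -2  5   4 ]
[  0  -6  2   2 ]
[  0   0  4  11 ]
[  0   0  0   4 ]
det(A) = (-1)^1 * (-3) * (-6) * (4) * (4) = -288  (1 row swap -> sign -1)

det(A) = -288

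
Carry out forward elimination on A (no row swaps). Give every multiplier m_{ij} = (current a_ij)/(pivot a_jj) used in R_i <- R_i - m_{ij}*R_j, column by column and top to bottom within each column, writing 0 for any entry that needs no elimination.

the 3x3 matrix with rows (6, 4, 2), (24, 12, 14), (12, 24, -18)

Forward elimination:
R2 <- R2 - (4)*R1:  [  0  -4   6 ]
R3 <- R3 - (2)*R1:  [   0   16  -22 ]
R3 <- R3 - (-4)*R2:  [ 0  0  2 ]
Multipliers (in order of application): m_{21} = 4, m_{31} = 2, m_{32} = -4

multipliers: 4, 2, -4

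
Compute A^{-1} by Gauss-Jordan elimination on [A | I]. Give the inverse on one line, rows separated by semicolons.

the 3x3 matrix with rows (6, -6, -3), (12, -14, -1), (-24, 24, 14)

Gauss-Jordan on [A | I]:
R1 <- (1/6)*R1:  [    1    -1  -1/2  |   1/6     0     0 ]
R2 <- R2 - (12)*R1:  [  0  -2   5  |  -2   1   0 ]
R3 <- R3 - (-24)*R1:  [ 0  0  2  |  4  0  1 ]
R2 <- (1/-2)*R2:  [    0     1  -5/2  |     1  -1/2     0 ]
R1 <- R1 - (-1)*R2:  [    1     0    -3  |   7/6  -1/2     0 ]
R3 <- (1/2)*R3:  [   0    0    1  |    2    0  1/2 ]
R1 <- R1 - (-3)*R3:  [    1     0     0  |  43/6  -1/2   3/2 ]
R2 <- R2 - (-5/2)*R3:  [    0     1     0  |     6  -1/2   5/4 ]
Right block of [I | A^{-1}] is the inverse:
[ 43/6  -1/2  3/2 ]
[    6  -1/2  5/4 ]
[    2     0  1/2 ]

inverse = [43/6 -1/2 3/2; 6 -1/2 5/4; 2 0 1/2]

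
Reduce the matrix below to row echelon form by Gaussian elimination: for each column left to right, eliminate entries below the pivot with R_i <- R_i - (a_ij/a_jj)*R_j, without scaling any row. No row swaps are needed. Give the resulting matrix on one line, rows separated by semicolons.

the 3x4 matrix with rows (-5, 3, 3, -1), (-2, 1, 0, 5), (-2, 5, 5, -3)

REF = [-5 3 3 -1; 0 -1/5 -6/5 27/5; 0 0 -19 100]

Forward elimination:
R2 <- R2 - (2/5)*R1:  [    0  -1/5  -6/5  27/5 ]
R3 <- R3 - (2/5)*R1:  [     0   19/5   19/5  -13/5 ]
R3 <- R3 - (-19)*R2:  [   0    0  -19  100 ]
Row echelon form:
[ -5     3     3    -1 ]
[  0  -1/5  -6/5  27/5 ]
[  0     0   -19   100 ]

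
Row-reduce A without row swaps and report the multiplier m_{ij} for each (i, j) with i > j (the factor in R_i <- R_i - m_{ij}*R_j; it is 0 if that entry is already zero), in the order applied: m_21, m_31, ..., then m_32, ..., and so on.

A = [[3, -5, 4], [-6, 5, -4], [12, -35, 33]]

multipliers: -2, 4, 3

Forward elimination:
R2 <- R2 - (-2)*R1:  [  0  -5   4 ]
R3 <- R3 - (4)*R1:  [   0  -15   17 ]
R3 <- R3 - (3)*R2:  [ 0  0  5 ]
Multipliers (in order of application): m_{21} = -2, m_{31} = 4, m_{32} = 3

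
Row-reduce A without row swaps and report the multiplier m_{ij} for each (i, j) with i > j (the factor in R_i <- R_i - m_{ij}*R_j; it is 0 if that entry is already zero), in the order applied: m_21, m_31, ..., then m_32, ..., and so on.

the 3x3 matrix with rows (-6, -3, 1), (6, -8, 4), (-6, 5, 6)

multipliers: -1, 1, -8/11

Forward elimination:
R2 <- R2 - (-1)*R1:  [   0  -11    5 ]
R3 <- R3 - (1)*R1:  [ 0  8  5 ]
R3 <- R3 - (-8/11)*R2:  [     0      0  95/11 ]
Multipliers (in order of application): m_{21} = -1, m_{31} = 1, m_{32} = -8/11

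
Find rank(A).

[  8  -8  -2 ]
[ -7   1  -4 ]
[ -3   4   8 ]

rank(A) = 3

Row reduction:
R2 <- R2 - (-7/8)*R1:  [     0     -6  -23/4 ]
R3 <- R3 - (-3/8)*R1:  [    0     1  29/4 ]
R3 <- R3 - (-1/6)*R2:  [      0       0  151/24 ]
Row echelon form:
[ 8  -8      -2 ]
[ 0  -6   -23/4 ]
[ 0   0  151/24 ]
Nonzero rows / pivot columns: 3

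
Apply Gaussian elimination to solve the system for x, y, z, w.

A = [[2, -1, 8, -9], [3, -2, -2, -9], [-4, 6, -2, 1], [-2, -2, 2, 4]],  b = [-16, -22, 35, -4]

(-1, 5, 0, 1)

Forward elimination on [A|b]:
R2 <- R2 - (3/2)*R1:  [    0  -1/2   -14   9/2     2 ]
R3 <- R3 - (-2)*R1:  [   0    4   14  -17    3 ]
R4 <- R4 - (-1)*R1:  [   0   -3   10   -5  -20 ]
R3 <- R3 - (-8)*R2:  [   0    0  -98   19   19 ]
R4 <- R4 - (6)*R2:  [   0    0   94  -32  -32 ]
R4 <- R4 - (-47/49)*R3:  [       0        0        0  -675/49  -675/49 ]
Row echelon form:
[ 2    -1    8       -9  |      -16 ]
[ 0  -1/2  -14      9/2  |        2 ]
[ 0     0  -98       19  |       19 ]
[ 0     0    0  -675/49  |  -675/49 ]
Back-substitution:
w = (-675/49) / (-675/49) = 1
z = (19 - (19)*(1)) / -98 = 0
y = (2 - (-14)*(0) - (9/2)*(1)) / (-1/2) = 5
x = (-16 - (-1)*(5) - (8)*(0) - (-9)*(1)) / 2 = -1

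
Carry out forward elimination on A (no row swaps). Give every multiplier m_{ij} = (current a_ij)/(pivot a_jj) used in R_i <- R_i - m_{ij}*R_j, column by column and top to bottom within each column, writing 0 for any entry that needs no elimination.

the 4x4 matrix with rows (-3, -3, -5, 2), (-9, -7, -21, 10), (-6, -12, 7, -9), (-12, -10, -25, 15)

multipliers: 3, 2, 4, -3, 1, -1

Forward elimination:
R2 <- R2 - (3)*R1:  [  0   2  -6   4 ]
R3 <- R3 - (2)*R1:  [   0   -6   17  -13 ]
R4 <- R4 - (4)*R1:  [  0   2  -5   7 ]
R3 <- R3 - (-3)*R2:  [  0   0  -1  -1 ]
R4 <- R4 - (1)*R2:  [ 0  0  1  3 ]
R4 <- R4 - (-1)*R3:  [ 0  0  0  2 ]
Multipliers (in order of application): m_{21} = 3, m_{31} = 2, m_{41} = 4, m_{32} = -3, m_{42} = 1, m_{43} = -1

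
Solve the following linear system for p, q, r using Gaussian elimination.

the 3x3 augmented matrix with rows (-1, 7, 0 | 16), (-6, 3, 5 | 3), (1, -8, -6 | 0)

Forward elimination on [A|b]:
R2 <- R2 - (6)*R1:  [   0  -39    5  -93 ]
R3 <- R3 - (-1)*R1:  [  0  -1  -6  16 ]
R3 <- R3 - (1/39)*R2:  [       0        0  -239/39   239/13 ]
Row echelon form:
[ -1    7        0  |      16 ]
[  0  -39        5  |     -93 ]
[  0    0  -239/39  |  239/13 ]
Back-substitution:
r = (239/13) / (-239/39) = -3
q = (-93 - (5)*(-3)) / -39 = 2
p = (16 - (7)*(2)) / -1 = -2

(-2, 2, -3)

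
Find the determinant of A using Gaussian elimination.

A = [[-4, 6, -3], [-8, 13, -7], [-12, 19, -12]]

Forward elimination:
R2 <- R2 - (2)*R1:  [  0   1  -1 ]
R3 <- R3 - (3)*R1:  [  0   1  -3 ]
R3 <- R3 - (1)*R2:  [  0   0  -2 ]
Upper-triangular form:
[ -4  6  -3 ]
[  0  1  -1 ]
[  0  0  -2 ]
det(A) = (-1)^0 * (-4) * (1) * (-2) = 8  (0 row swaps -> sign +1)

det(A) = 8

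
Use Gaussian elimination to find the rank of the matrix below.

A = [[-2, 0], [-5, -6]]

rank(A) = 2

Row reduction:
R2 <- R2 - (5/2)*R1:  [  0  -6 ]
Row echelon form:
[ -2   0 ]
[  0  -6 ]
Nonzero rows / pivot columns: 2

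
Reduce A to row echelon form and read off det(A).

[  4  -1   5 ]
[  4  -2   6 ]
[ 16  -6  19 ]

det(A) = 12

Forward elimination:
R2 <- R2 - (1)*R1:  [  0  -1   1 ]
R3 <- R3 - (4)*R1:  [  0  -2  -1 ]
R3 <- R3 - (2)*R2:  [  0   0  -3 ]
Upper-triangular form:
[ 4  -1   5 ]
[ 0  -1   1 ]
[ 0   0  -3 ]
det(A) = (-1)^0 * (4) * (-1) * (-3) = 12  (0 row swaps -> sign +1)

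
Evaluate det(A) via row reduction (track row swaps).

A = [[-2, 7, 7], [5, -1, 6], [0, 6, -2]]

det(A) = 348

Forward elimination:
R2 <- R2 - (-5/2)*R1:  [    0  33/2  47/2 ]
R3 <- R3 - (4/11)*R2:  [       0        0  -116/11 ]
Upper-triangular form:
[ -2     7        7 ]
[  0  33/2     47/2 ]
[  0     0  -116/11 ]
det(A) = (-1)^0 * (-2) * (33/2) * (-116/11) = 348  (0 row swaps -> sign +1)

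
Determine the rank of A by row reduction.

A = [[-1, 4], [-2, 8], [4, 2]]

Row reduction:
R2 <- R2 - (2)*R1:  [ 0  0 ]
R3 <- R3 - (-4)*R1:  [  0  18 ]
R2 <-> R3   (pivot in column 2 was zero)
[ -1   4 ]
[  0  18 ]
[  0   0 ]
Row echelon form:
[ -1   4 ]
[  0  18 ]
[  0   0 ]
Nonzero rows / pivot columns: 2

rank(A) = 2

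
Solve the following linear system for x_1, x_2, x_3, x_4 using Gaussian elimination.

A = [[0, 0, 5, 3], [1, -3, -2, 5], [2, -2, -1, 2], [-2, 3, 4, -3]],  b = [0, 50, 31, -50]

Forward elimination on [A|b]:
R1 <-> R2   (pivot in column 1 was zero)
[  1  -3  -2   5   50 ]
[  0   0   5   3    0 ]
[  2  -2  -1   2   31 ]
[ -2   3   4  -3  -50 ]
R3 <- R3 - (2)*R1:  [   0    4    3   -8  -69 ]
R4 <- R4 - (-2)*R1:  [  0  -3   0   7  50 ]
R2 <-> R3   (pivot in column 2 was zero)
[ 1  -3  -2   5   50 ]
[ 0   4   3  -8  -69 ]
[ 0   0   5   3    0 ]
[ 0  -3   0   7   50 ]
R4 <- R4 - (-3/4)*R2:  [    0     0   9/4     1  -7/4 ]
R4 <- R4 - (9/20)*R3:  [     0      0      0  -7/20   -7/4 ]
Row echelon form:
[ 1  -3  -2      5  |    50 ]
[ 0   4   3     -8  |   -69 ]
[ 0   0   5      3  |     0 ]
[ 0   0   0  -7/20  |  -7/4 ]
Back-substitution:
x_4 = (-7/4) / (-7/20) = 5
x_3 = (0 - (3)*(5)) / 5 = -3
x_2 = (-69 - (3)*(-3) - (-8)*(5)) / 4 = -5
x_1 = (50 - (-3)*(-5) - (-2)*(-3) - (5)*(5)) / 1 = 4

(4, -5, -3, 5)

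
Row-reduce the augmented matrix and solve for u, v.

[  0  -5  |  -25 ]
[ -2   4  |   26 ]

Forward elimination on [A|b]:
R1 <-> R2   (pivot in column 1 was zero)
[ -2   4   26 ]
[  0  -5  -25 ]
Row echelon form:
[ -2   4  |   26 ]
[  0  -5  |  -25 ]
Back-substitution:
v = (-25) / -5 = 5
u = (26 - (4)*(5)) / -2 = -3

(-3, 5)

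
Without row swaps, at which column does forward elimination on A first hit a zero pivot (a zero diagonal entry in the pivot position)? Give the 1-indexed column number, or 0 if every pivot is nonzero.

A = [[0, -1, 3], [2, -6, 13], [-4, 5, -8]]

Naive forward elimination:
Pivot entry (1,1) is zero but row 2 has 2 in column 1 -> naive elimination stops; a row interchange (e.g. R1 <-> R2) would be required here.

first zero-pivot column = 1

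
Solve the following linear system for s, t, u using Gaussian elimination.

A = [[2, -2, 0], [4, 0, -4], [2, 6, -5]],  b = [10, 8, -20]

(0, -5, -2)

Forward elimination on [A|b]:
R2 <- R2 - (2)*R1:  [   0    4   -4  -12 ]
R3 <- R3 - (1)*R1:  [   0    8   -5  -30 ]
R3 <- R3 - (2)*R2:  [  0   0   3  -6 ]
Row echelon form:
[ 2  -2   0  |   10 ]
[ 0   4  -4  |  -12 ]
[ 0   0   3  |   -6 ]
Back-substitution:
u = (-6) / 3 = -2
t = (-12 - (-4)*(-2)) / 4 = -5
s = (10 - (-2)*(-5)) / 2 = 0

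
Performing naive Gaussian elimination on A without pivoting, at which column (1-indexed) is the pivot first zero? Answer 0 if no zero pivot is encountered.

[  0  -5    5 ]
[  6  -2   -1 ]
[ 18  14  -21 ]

first zero-pivot column = 1

Naive forward elimination:
Pivot entry (1,1) is zero but row 2 has 6 in column 1 -> naive elimination stops; a row interchange (e.g. R1 <-> R2) would be required here.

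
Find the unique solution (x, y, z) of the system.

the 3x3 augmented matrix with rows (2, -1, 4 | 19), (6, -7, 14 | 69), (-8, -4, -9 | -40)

Forward elimination on [A|b]:
R2 <- R2 - (3)*R1:  [  0  -4   2  12 ]
R3 <- R3 - (-4)*R1:  [  0  -8   7  36 ]
R3 <- R3 - (2)*R2:  [  0   0   3  12 ]
Row echelon form:
[ 2  -1  4  |  19 ]
[ 0  -4  2  |  12 ]
[ 0   0  3  |  12 ]
Back-substitution:
z = (12) / 3 = 4
y = (12 - (2)*(4)) / -4 = -1
x = (19 - (-1)*(-1) - (4)*(4)) / 2 = 1

(1, -1, 4)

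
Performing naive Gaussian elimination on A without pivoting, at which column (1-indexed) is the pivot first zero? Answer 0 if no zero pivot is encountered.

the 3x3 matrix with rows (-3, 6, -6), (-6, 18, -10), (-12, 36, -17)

first zero-pivot column = 0

Naive forward elimination:
R2 <- R2 - (2)*R1:  [ 0  6  2 ]
R3 <- R3 - (4)*R1:  [  0  12   7 ]
R3 <- R3 - (2)*R2:  [ 0  0  3 ]
All pivots nonzero; naive elimination completes without hitting a zero pivot.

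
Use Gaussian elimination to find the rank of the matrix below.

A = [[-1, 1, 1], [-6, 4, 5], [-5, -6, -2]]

Row reduction:
R2 <- R2 - (6)*R1:  [  0  -2  -1 ]
R3 <- R3 - (5)*R1:  [   0  -11   -7 ]
R3 <- R3 - (11/2)*R2:  [    0     0  -3/2 ]
Row echelon form:
[ -1   1     1 ]
[  0  -2    -1 ]
[  0   0  -3/2 ]
Nonzero rows / pivot columns: 3

rank(A) = 3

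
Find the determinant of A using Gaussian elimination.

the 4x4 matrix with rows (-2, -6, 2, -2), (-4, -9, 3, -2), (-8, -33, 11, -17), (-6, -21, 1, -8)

Forward elimination:
R2 <- R2 - (2)*R1:  [  0   3  -1   2 ]
R3 <- R3 - (4)*R1:  [  0  -9   3  -9 ]
R4 <- R4 - (3)*R1:  [  0  -3  -5  -2 ]
R3 <- R3 - (-3)*R2:  [  0   0   0  -3 ]
R4 <- R4 - (-1)*R2:  [  0   0  -6   0 ]
R3 <-> R4   (pivot in column 3 was zero)
[ -2  -6   2  -2 ]
[  0   3  -1   2 ]
[  0   0  -6   0 ]
[  0   0   0  -3 ]
Upper-triangular form:
[ -2  -6   2  -2 ]
[  0   3  -1   2 ]
[  0   0  -6   0 ]
[  0   0   0  -3 ]
det(A) = (-1)^1 * (-2) * (3) * (-6) * (-3) = 108  (1 row swap -> sign -1)

det(A) = 108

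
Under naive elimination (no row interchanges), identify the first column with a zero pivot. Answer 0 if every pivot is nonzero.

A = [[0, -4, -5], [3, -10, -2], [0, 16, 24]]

first zero-pivot column = 1

Naive forward elimination:
Pivot entry (1,1) is zero but row 2 has 3 in column 1 -> naive elimination stops; a row interchange (e.g. R1 <-> R2) would be required here.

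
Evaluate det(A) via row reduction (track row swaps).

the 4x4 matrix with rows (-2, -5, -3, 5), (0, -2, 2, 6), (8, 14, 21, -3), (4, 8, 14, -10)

Forward elimination:
R3 <- R3 - (-4)*R1:  [  0  -6   9  17 ]
R4 <- R4 - (-2)*R1:  [  0  -2   8   0 ]
R3 <- R3 - (3)*R2:  [  0   0   3  -1 ]
R4 <- R4 - (1)*R2:  [  0   0   6  -6 ]
R4 <- R4 - (2)*R3:  [  0   0   0  -4 ]
Upper-triangular form:
[ -2  -5  -3   5 ]
[  0  -2   2   6 ]
[  0   0   3  -1 ]
[  0   0   0  -4 ]
det(A) = (-1)^0 * (-2) * (-2) * (3) * (-4) = -48  (0 row swaps -> sign +1)

det(A) = -48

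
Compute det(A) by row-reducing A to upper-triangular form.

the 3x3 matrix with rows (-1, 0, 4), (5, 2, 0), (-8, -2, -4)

Forward elimination:
R2 <- R2 - (-5)*R1:  [  0   2  20 ]
R3 <- R3 - (8)*R1:  [   0   -2  -36 ]
R3 <- R3 - (-1)*R2:  [   0    0  -16 ]
Upper-triangular form:
[ -1  0    4 ]
[  0  2   20 ]
[  0  0  -16 ]
det(A) = (-1)^0 * (-1) * (2) * (-16) = 32  (0 row swaps -> sign +1)

det(A) = 32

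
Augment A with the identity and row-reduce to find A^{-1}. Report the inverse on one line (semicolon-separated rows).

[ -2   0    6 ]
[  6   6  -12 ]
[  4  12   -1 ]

Gauss-Jordan on [A | I]:
R1 <- (1/-2)*R1:  [    1     0    -3  |  -1/2     0     0 ]
R2 <- R2 - (6)*R1:  [ 0  6  6  |  3  1  0 ]
R3 <- R3 - (4)*R1:  [  0  12  11  |   2   0   1 ]
R2 <- (1/6)*R2:  [   0    1    1  |  1/2  1/6    0 ]
R3 <- R3 - (12)*R2:  [  0   0  -1  |  -4  -2   1 ]
R3 <- (1/-1)*R3:  [  0   0   1  |   4   2  -1 ]
R1 <- R1 - (-3)*R3:  [    1     0     0  |  23/2     6    -3 ]
R2 <- R2 - (1)*R3:  [     0      1      0  |   -7/2  -11/6      1 ]
Right block of [I | A^{-1}] is the inverse:
[ 23/2      6  -3 ]
[ -7/2  -11/6   1 ]
[    4      2  -1 ]

inverse = [23/2 6 -3; -7/2 -11/6 1; 4 2 -1]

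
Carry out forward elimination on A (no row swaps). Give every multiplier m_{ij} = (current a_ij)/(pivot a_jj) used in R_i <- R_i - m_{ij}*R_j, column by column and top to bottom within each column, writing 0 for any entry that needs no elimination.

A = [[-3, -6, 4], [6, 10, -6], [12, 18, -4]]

Forward elimination:
R2 <- R2 - (-2)*R1:  [  0  -2   2 ]
R3 <- R3 - (-4)*R1:  [  0  -6  12 ]
R3 <- R3 - (3)*R2:  [ 0  0  6 ]
Multipliers (in order of application): m_{21} = -2, m_{31} = -4, m_{32} = 3

multipliers: -2, -4, 3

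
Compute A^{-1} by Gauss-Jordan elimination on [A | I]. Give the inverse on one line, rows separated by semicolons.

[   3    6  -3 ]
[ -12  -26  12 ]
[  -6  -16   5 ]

inverse = [31/3 3 -1; -2 -1/2 0; 6 2 -1]

Gauss-Jordan on [A | I]:
R1 <- (1/3)*R1:  [   1    2   -1  |  1/3    0    0 ]
R2 <- R2 - (-12)*R1:  [  0  -2   0  |   4   1   0 ]
R3 <- R3 - (-6)*R1:  [  0  -4  -1  |   2   0   1 ]
R2 <- (1/-2)*R2:  [    0     1     0  |    -2  -1/2     0 ]
R1 <- R1 - (2)*R2:  [    1     0    -1  |  13/3     1     0 ]
R3 <- R3 - (-4)*R2:  [  0   0  -1  |  -6  -2   1 ]
R3 <- (1/-1)*R3:  [  0   0   1  |   6   2  -1 ]
R1 <- R1 - (-1)*R3:  [    1     0     0  |  31/3     3    -1 ]
Right block of [I | A^{-1}] is the inverse:
[ 31/3     3  -1 ]
[   -2  -1/2   0 ]
[    6     2  -1 ]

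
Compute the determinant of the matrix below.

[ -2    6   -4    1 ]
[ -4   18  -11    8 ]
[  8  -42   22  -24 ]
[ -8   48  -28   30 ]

Forward elimination:
R2 <- R2 - (2)*R1:  [  0   6  -3   6 ]
R3 <- R3 - (-4)*R1:  [   0  -18    6  -20 ]
R4 <- R4 - (4)*R1:  [   0   24  -12   26 ]
R3 <- R3 - (-3)*R2:  [  0   0  -3  -2 ]
R4 <- R4 - (4)*R2:  [ 0  0  0  2 ]
Upper-triangular form:
[ -2  6  -4   1 ]
[  0  6  -3   6 ]
[  0  0  -3  -2 ]
[  0  0   0   2 ]
det(A) = (-1)^0 * (-2) * (6) * (-3) * (2) = 72  (0 row swaps -> sign +1)

det(A) = 72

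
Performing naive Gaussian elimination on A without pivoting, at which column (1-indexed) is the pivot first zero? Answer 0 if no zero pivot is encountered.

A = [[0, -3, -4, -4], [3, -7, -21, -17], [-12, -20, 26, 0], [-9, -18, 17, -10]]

Naive forward elimination:
Pivot entry (1,1) is zero but row 2 has 3 in column 1 -> naive elimination stops; a row interchange (e.g. R1 <-> R2) would be required here.

first zero-pivot column = 1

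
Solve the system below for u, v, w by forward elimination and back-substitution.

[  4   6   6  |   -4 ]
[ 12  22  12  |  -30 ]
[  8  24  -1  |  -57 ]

(2, -3, 1)

Forward elimination on [A|b]:
R2 <- R2 - (3)*R1:  [   0    4   -6  -18 ]
R3 <- R3 - (2)*R1:  [   0   12  -13  -49 ]
R3 <- R3 - (3)*R2:  [ 0  0  5  5 ]
Row echelon form:
[ 4  6   6  |   -4 ]
[ 0  4  -6  |  -18 ]
[ 0  0   5  |    5 ]
Back-substitution:
w = (5) / 5 = 1
v = (-18 - (-6)*(1)) / 4 = -3
u = (-4 - (6)*(-3) - (6)*(1)) / 4 = 2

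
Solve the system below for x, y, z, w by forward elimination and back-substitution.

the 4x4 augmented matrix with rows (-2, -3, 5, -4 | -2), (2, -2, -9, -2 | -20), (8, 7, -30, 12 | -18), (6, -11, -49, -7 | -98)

Forward elimination on [A|b]:
R2 <- R2 - (-1)*R1:  [   0   -5   -4   -6  -22 ]
R3 <- R3 - (-4)*R1:  [   0   -5  -10   -4  -26 ]
R4 <- R4 - (-3)*R1:  [    0   -20   -34   -19  -104 ]
R3 <- R3 - (1)*R2:  [  0   0  -6   2  -4 ]
R4 <- R4 - (4)*R2:  [   0    0  -18    5  -16 ]
R4 <- R4 - (3)*R3:  [  0   0   0  -1  -4 ]
Row echelon form:
[ -2  -3   5  -4  |   -2 ]
[  0  -5  -4  -6  |  -22 ]
[  0   0  -6   2  |   -4 ]
[  0   0   0  -1  |   -4 ]
Back-substitution:
w = (-4) / -1 = 4
z = (-4 - (2)*(4)) / -6 = 2
y = (-22 - (-4)*(2) - (-6)*(4)) / -5 = -2
x = (-2 - (-3)*(-2) - (5)*(2) - (-4)*(4)) / -2 = 1

(1, -2, 2, 4)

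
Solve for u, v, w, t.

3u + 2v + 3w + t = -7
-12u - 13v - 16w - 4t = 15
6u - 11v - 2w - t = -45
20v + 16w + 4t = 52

(-5, 1, 2, 0)

Forward elimination on [A|b]:
R2 <- R2 - (-4)*R1:  [   0   -5   -4    0  -13 ]
R3 <- R3 - (2)*R1:  [   0  -15   -8   -3  -31 ]
R3 <- R3 - (3)*R2:  [  0   0   4  -3   8 ]
R4 <- R4 - (-4)*R2:  [ 0  0  0  4  0 ]
Row echelon form:
[ 3   2   3   1  |   -7 ]
[ 0  -5  -4   0  |  -13 ]
[ 0   0   4  -3  |    8 ]
[ 0   0   0   4  |    0 ]
Back-substitution:
t = (0) / 4 = 0
w = (8 - (-3)*(0)) / 4 = 2
v = (-13 - (-4)*(2)) / -5 = 1
u = (-7 - (2)*(1) - (3)*(2) - (1)*(0)) / 3 = -5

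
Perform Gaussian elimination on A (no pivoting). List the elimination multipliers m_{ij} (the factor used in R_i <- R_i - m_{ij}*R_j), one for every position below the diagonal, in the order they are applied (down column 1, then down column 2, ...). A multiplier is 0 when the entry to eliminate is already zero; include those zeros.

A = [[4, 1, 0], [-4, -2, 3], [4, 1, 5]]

multipliers: -1, 1, 0

Forward elimination:
R2 <- R2 - (-1)*R1:  [  0  -1   3 ]
R3 <- R3 - (1)*R1:  [ 0  0  5 ]
R3: entry in column 2 is already 0 -> m_{32} = 0 (no row operation needed)
Multipliers (in order of application): m_{21} = -1, m_{31} = 1, m_{32} = 0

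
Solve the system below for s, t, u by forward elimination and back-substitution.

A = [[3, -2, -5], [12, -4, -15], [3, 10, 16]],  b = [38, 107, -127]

Forward elimination on [A|b]:
R2 <- R2 - (4)*R1:  [   0    4    5  -45 ]
R3 <- R3 - (1)*R1:  [    0    12    21  -165 ]
R3 <- R3 - (3)*R2:  [   0    0    6  -30 ]
Row echelon form:
[ 3  -2  -5  |   38 ]
[ 0   4   5  |  -45 ]
[ 0   0   6  |  -30 ]
Back-substitution:
u = (-30) / 6 = -5
t = (-45 - (5)*(-5)) / 4 = -5
s = (38 - (-2)*(-5) - (-5)*(-5)) / 3 = 1

(1, -5, -5)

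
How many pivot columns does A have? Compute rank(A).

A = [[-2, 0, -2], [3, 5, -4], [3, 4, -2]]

Row reduction:
R2 <- R2 - (-3/2)*R1:  [  0   5  -7 ]
R3 <- R3 - (-3/2)*R1:  [  0   4  -5 ]
R3 <- R3 - (4/5)*R2:  [   0    0  3/5 ]
Row echelon form:
[ -2  0   -2 ]
[  0  5   -7 ]
[  0  0  3/5 ]
Nonzero rows / pivot columns: 3

rank(A) = 3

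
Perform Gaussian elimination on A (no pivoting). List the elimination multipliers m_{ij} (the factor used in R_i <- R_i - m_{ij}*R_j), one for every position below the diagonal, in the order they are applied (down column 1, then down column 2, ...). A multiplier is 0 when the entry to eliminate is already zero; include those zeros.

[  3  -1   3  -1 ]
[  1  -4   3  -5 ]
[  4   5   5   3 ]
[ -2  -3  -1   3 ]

Forward elimination:
R2 <- R2 - (1/3)*R1:  [     0  -11/3      2  -14/3 ]
R3 <- R3 - (4/3)*R1:  [    0  19/3     1  13/3 ]
R4 <- R4 - (-2/3)*R1:  [     0  -11/3      1    7/3 ]
R3 <- R3 - (-19/11)*R2:  [      0       0   49/11  -41/11 ]
R4 <- R4 - (1)*R2:  [  0   0  -1   7 ]
R4 <- R4 - (-11/49)*R3:  [      0       0       0  302/49 ]
Multipliers (in order of application): m_{21} = 1/3, m_{31} = 4/3, m_{41} = -2/3, m_{32} = -19/11, m_{42} = 1, m_{43} = -11/49

multipliers: 1/3, 4/3, -2/3, -19/11, 1, -11/49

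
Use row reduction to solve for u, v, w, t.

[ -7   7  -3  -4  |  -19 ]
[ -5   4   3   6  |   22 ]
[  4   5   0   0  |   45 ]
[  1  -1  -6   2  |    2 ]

(5, 5, 1, 4)

Forward elimination on [A|b]:
R2 <- R2 - (5/7)*R1:  [     0     -1   36/7   62/7  249/7 ]
R3 <- R3 - (-4/7)*R1:  [     0      9  -12/7  -16/7  239/7 ]
R4 <- R4 - (-1/7)*R1:  [     0      0  -45/7   10/7   -5/7 ]
R3 <- R3 - (-9)*R2:  [      0       0   312/7   542/7  2480/7 ]
R4 <- R4 - (-15/104)*R3:  [      0       0       0  655/52  655/13 ]
Row echelon form:
[ -7   7     -3      -4  |     -19 ]
[  0  -1   36/7    62/7  |   249/7 ]
[  0   0  312/7   542/7  |  2480/7 ]
[  0   0      0  655/52  |  655/13 ]
Back-substitution:
t = (655/13) / (655/52) = 4
w = (2480/7 - (542/7)*(4)) / (312/7) = 1
v = (249/7 - (36/7)*(1) - (62/7)*(4)) / -1 = 5
u = (-19 - (7)*(5) - (-3)*(1) - (-4)*(4)) / -7 = 5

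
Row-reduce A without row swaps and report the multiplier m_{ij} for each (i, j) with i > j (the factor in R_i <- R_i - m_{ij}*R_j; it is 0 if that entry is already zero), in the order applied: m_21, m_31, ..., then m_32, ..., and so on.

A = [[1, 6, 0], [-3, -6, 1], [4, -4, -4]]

multipliers: -3, 4, -7/3

Forward elimination:
R2 <- R2 - (-3)*R1:  [  0  12   1 ]
R3 <- R3 - (4)*R1:  [   0  -28   -4 ]
R3 <- R3 - (-7/3)*R2:  [    0     0  -5/3 ]
Multipliers (in order of application): m_{21} = -3, m_{31} = 4, m_{32} = -7/3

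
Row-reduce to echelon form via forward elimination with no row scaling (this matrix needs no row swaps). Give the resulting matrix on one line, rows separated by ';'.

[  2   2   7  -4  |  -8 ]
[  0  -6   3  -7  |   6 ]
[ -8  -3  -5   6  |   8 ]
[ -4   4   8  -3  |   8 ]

Forward elimination:
R3 <- R3 - (-4)*R1:  [   0    5   23  -10  -24 ]
R4 <- R4 - (-2)*R1:  [   0    8   22  -11   -8 ]
R3 <- R3 - (-5/6)*R2:  [     0      0   51/2  -95/6    -19 ]
R4 <- R4 - (-4/3)*R2:  [     0      0     26  -61/3      0 ]
R4 <- R4 - (52/51)*R3:  [        0         0         0  -641/153    988/51 ]
Row echelon form:
[ 2   2     7        -4  |      -8 ]
[ 0  -6     3        -7  |       6 ]
[ 0   0  51/2     -95/6  |     -19 ]
[ 0   0     0  -641/153  |  988/51 ]

REF = [2 2 7 -4 -8; 0 -6 3 -7 6; 0 0 51/2 -95/6 -19; 0 0 0 -641/153 988/51]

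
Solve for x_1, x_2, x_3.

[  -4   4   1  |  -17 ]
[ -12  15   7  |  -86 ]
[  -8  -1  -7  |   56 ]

Forward elimination on [A|b]:
R2 <- R2 - (3)*R1:  [   0    3    4  -35 ]
R3 <- R3 - (2)*R1:  [  0  -9  -9  90 ]
R3 <- R3 - (-3)*R2:  [   0    0    3  -15 ]
Row echelon form:
[ -4  4  1  |  -17 ]
[  0  3  4  |  -35 ]
[  0  0  3  |  -15 ]
Back-substitution:
x_3 = (-15) / 3 = -5
x_2 = (-35 - (4)*(-5)) / 3 = -5
x_1 = (-17 - (4)*(-5) - (1)*(-5)) / -4 = -2

(-2, -5, -5)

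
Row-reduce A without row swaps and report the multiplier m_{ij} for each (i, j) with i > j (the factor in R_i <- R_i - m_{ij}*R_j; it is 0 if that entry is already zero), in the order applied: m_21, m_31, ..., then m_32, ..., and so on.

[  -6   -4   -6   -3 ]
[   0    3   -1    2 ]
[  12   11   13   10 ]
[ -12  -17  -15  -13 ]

multipliers: 0, -2, 2, 1, -3, -3

Forward elimination:
R2: entry in column 1 is already 0 -> m_{21} = 0 (no row operation needed)
R3 <- R3 - (-2)*R1:  [ 0  3  1  4 ]
R4 <- R4 - (2)*R1:  [  0  -9  -3  -7 ]
R3 <- R3 - (1)*R2:  [ 0  0  2  2 ]
R4 <- R4 - (-3)*R2:  [  0   0  -6  -1 ]
R4 <- R4 - (-3)*R3:  [ 0  0  0  5 ]
Multipliers (in order of application): m_{21} = 0, m_{31} = -2, m_{41} = 2, m_{32} = 1, m_{42} = -3, m_{43} = -3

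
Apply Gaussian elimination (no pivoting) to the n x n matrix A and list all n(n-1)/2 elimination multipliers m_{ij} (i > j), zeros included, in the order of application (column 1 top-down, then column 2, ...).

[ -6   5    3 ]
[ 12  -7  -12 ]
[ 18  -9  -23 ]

Forward elimination:
R2 <- R2 - (-2)*R1:  [  0   3  -6 ]
R3 <- R3 - (-3)*R1:  [   0    6  -14 ]
R3 <- R3 - (2)*R2:  [  0   0  -2 ]
Multipliers (in order of application): m_{21} = -2, m_{31} = -3, m_{32} = 2

multipliers: -2, -3, 2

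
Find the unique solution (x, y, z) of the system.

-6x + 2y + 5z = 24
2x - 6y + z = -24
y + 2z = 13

(1, 5, 4)

Forward elimination on [A|b]:
R2 <- R2 - (-1/3)*R1:  [     0  -16/3    8/3    -16 ]
R3 <- R3 - (-3/16)*R2:  [   0    0  5/2   10 ]
Row echelon form:
[ -6      2    5  |   24 ]
[  0  -16/3  8/3  |  -16 ]
[  0      0  5/2  |   10 ]
Back-substitution:
z = (10) / (5/2) = 4
y = (-16 - (8/3)*(4)) / (-16/3) = 5
x = (24 - (2)*(5) - (5)*(4)) / -6 = 1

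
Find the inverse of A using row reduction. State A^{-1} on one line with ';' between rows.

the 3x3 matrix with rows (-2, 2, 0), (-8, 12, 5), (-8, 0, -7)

inverse = [7/2 -7/12 -5/12; 4 -7/12 -5/12; -4 2/3 1/3]

Gauss-Jordan on [A | I]:
R1 <- (1/-2)*R1:  [    1    -1     0  |  -1/2     0     0 ]
R2 <- R2 - (-8)*R1:  [  0   4   5  |  -4   1   0 ]
R3 <- R3 - (-8)*R1:  [  0  -8  -7  |  -4   0   1 ]
R2 <- (1/4)*R2:  [   0    1  5/4  |   -1  1/4    0 ]
R1 <- R1 - (-1)*R2:  [    1     0   5/4  |  -3/2   1/4     0 ]
R3 <- R3 - (-8)*R2:  [   0    0    3  |  -12    2    1 ]
R3 <- (1/3)*R3:  [   0    0    1  |   -4  2/3  1/3 ]
R1 <- R1 - (5/4)*R3:  [     1      0      0  |    7/2  -7/12  -5/12 ]
R2 <- R2 - (5/4)*R3:  [     0      1      0  |      4  -7/12  -5/12 ]
Right block of [I | A^{-1}] is the inverse:
[ 7/2  -7/12  -5/12 ]
[   4  -7/12  -5/12 ]
[  -4    2/3    1/3 ]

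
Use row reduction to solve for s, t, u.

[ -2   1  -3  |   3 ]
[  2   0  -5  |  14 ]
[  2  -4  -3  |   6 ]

(2, 1, -2)

Forward elimination on [A|b]:
R2 <- R2 - (-1)*R1:  [  0   1  -8  17 ]
R3 <- R3 - (-1)*R1:  [  0  -3  -6   9 ]
R3 <- R3 - (-3)*R2:  [   0    0  -30   60 ]
Row echelon form:
[ -2  1   -3  |   3 ]
[  0  1   -8  |  17 ]
[  0  0  -30  |  60 ]
Back-substitution:
u = (60) / -30 = -2
t = (17 - (-8)*(-2)) / 1 = 1
s = (3 - (1)*(1) - (-3)*(-2)) / -2 = 2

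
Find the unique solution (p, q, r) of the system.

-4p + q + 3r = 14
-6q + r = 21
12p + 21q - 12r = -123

(-2, -3, 3)

Forward elimination on [A|b]:
R3 <- R3 - (-3)*R1:  [   0   24   -3  -81 ]
R3 <- R3 - (-4)*R2:  [ 0  0  1  3 ]
Row echelon form:
[ -4   1  3  |  14 ]
[  0  -6  1  |  21 ]
[  0   0  1  |   3 ]
Back-substitution:
r = (3) / 1 = 3
q = (21 - (1)*(3)) / -6 = -3
p = (14 - (1)*(-3) - (3)*(3)) / -4 = -2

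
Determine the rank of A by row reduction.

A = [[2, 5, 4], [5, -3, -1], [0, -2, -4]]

Row reduction:
R2 <- R2 - (5/2)*R1:  [     0  -31/2    -11 ]
R3 <- R3 - (4/31)*R2:  [      0       0  -80/31 ]
Row echelon form:
[ 2      5       4 ]
[ 0  -31/2     -11 ]
[ 0      0  -80/31 ]
Nonzero rows / pivot columns: 3

rank(A) = 3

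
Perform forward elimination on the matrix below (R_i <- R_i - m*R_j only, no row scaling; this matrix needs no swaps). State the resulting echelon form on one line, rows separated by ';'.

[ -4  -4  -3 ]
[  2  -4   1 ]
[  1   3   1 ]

REF = [-4 -4 -3; 0 -6 -1/2; 0 0 1/12]

Forward elimination:
R2 <- R2 - (-1/2)*R1:  [    0    -6  -1/2 ]
R3 <- R3 - (-1/4)*R1:  [   0    2  1/4 ]
R3 <- R3 - (-1/3)*R2:  [    0     0  1/12 ]
Row echelon form:
[ -4  -4    -3 ]
[  0  -6  -1/2 ]
[  0   0  1/12 ]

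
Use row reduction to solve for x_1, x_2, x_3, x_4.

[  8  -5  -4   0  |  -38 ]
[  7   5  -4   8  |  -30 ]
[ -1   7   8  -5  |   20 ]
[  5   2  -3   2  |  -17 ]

(-4, 2, -1, -2)

Forward elimination on [A|b]:
R2 <- R2 - (7/8)*R1:  [    0  75/8  -1/2     8  13/4 ]
R3 <- R3 - (-1/8)*R1:  [    0  51/8  15/2    -5  61/4 ]
R4 <- R4 - (5/8)*R1:  [    0  41/8  -1/2     2  27/4 ]
R3 <- R3 - (17/25)*R2:  [       0        0   196/25  -261/25   326/25 ]
R4 <- R4 - (41/75)*R2:  [       0        0   -17/75  -178/75   373/75 ]
R4 <- R4 - (-17/588)*R3:  [         0          0          0  -1573/588   1573/294 ]
Row echelon form:
[ 8    -5      -4          0  |       -38 ]
[ 0  75/8    -1/2          8  |      13/4 ]
[ 0     0  196/25    -261/25  |    326/25 ]
[ 0     0       0  -1573/588  |  1573/294 ]
Back-substitution:
x_4 = (1573/294) / (-1573/588) = -2
x_3 = (326/25 - (-261/25)*(-2)) / (196/25) = -1
x_2 = (13/4 - (-1/2)*(-1) - (8)*(-2)) / (75/8) = 2
x_1 = (-38 - (-5)*(2) - (-4)*(-1)) / 8 = -4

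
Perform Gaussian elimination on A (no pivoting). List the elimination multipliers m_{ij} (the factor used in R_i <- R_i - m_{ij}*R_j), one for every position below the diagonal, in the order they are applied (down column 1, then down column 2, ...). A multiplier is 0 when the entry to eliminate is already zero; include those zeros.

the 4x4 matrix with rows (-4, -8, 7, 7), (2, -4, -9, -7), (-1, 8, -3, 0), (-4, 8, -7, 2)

multipliers: -1/2, 1/4, 1, -5/4, -2, 200/93

Forward elimination:
R2 <- R2 - (-1/2)*R1:  [     0     -8  -11/2   -7/2 ]
R3 <- R3 - (1/4)*R1:  [     0     10  -19/4   -7/4 ]
R4 <- R4 - (1)*R1:  [   0   16  -14   -5 ]
R3 <- R3 - (-5/4)*R2:  [     0      0  -93/8  -49/8 ]
R4 <- R4 - (-2)*R2:  [   0    0  -25  -12 ]
R4 <- R4 - (200/93)*R3:  [      0       0       0  109/93 ]
Multipliers (in order of application): m_{21} = -1/2, m_{31} = 1/4, m_{41} = 1, m_{32} = -5/4, m_{42} = -2, m_{43} = 200/93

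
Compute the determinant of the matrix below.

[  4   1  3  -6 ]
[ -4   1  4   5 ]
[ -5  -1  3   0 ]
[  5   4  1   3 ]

det(A) = -172

Forward elimination:
R2 <- R2 - (-1)*R1:  [  0   2   7  -1 ]
R3 <- R3 - (-5/4)*R1:  [     0    1/4   27/4  -15/2 ]
R4 <- R4 - (5/4)*R1:  [     0   11/4  -11/4   21/2 ]
R3 <- R3 - (1/8)*R2:  [     0      0   47/8  -59/8 ]
R4 <- R4 - (11/8)*R2:  [     0      0  -99/8   95/8 ]
R4 <- R4 - (-99/47)*R3:  [       0        0        0  -172/47 ]
Upper-triangular form:
[ 4  1     3       -6 ]
[ 0  2     7       -1 ]
[ 0  0  47/8    -59/8 ]
[ 0  0     0  -172/47 ]
det(A) = (-1)^0 * (4) * (2) * (47/8) * (-172/47) = -172  (0 row swaps -> sign +1)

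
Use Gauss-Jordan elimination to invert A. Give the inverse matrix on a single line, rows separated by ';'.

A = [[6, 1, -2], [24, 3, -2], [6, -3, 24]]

inverse = [-11/2 3/2 -1/3; 49 -13 3; 15/2 -2 1/2]

Gauss-Jordan on [A | I]:
R1 <- (1/6)*R1:  [    1   1/6  -1/3  |   1/6     0     0 ]
R2 <- R2 - (24)*R1:  [  0  -1   6  |  -4   1   0 ]
R3 <- R3 - (6)*R1:  [  0  -4  26  |  -1   0   1 ]
R2 <- (1/-1)*R2:  [  0   1  -6  |   4  -1   0 ]
R1 <- R1 - (1/6)*R2:  [    1     0   2/3  |  -1/2   1/6     0 ]
R3 <- R3 - (-4)*R2:  [  0   0   2  |  15  -4   1 ]
R3 <- (1/2)*R3:  [    0     0     1  |  15/2    -2   1/2 ]
R1 <- R1 - (2/3)*R3:  [     1      0      0  |  -11/2    3/2   -1/3 ]
R2 <- R2 - (-6)*R3:  [   0    1    0  |   49  -13    3 ]
Right block of [I | A^{-1}] is the inverse:
[ -11/2  3/2  -1/3 ]
[    49  -13     3 ]
[  15/2   -2   1/2 ]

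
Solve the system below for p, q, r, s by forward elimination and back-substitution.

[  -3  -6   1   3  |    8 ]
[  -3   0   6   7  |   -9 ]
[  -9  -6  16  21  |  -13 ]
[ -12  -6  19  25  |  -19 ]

Forward elimination on [A|b]:
R2 <- R2 - (1)*R1:  [   0    6    5    4  -17 ]
R3 <- R3 - (3)*R1:  [   0   12   13   12  -37 ]
R4 <- R4 - (4)*R1:  [   0   18   15   13  -51 ]
R3 <- R3 - (2)*R2:  [  0   0   3   4  -3 ]
R4 <- R4 - (3)*R2:  [ 0  0  0  1  0 ]
Row echelon form:
[ -3  -6  1  3  |    8 ]
[  0   6  5  4  |  -17 ]
[  0   0  3  4  |   -3 ]
[  0   0  0  1  |    0 ]
Back-substitution:
s = (0) / 1 = 0
r = (-3 - (4)*(0)) / 3 = -1
q = (-17 - (5)*(-1) - (4)*(0)) / 6 = -2
p = (8 - (-6)*(-2) - (1)*(-1) - (3)*(0)) / -3 = 1

(1, -2, -1, 0)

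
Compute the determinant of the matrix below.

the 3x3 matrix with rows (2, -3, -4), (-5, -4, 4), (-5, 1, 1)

Forward elimination:
R2 <- R2 - (-5/2)*R1:  [     0  -23/2     -6 ]
R3 <- R3 - (-5/2)*R1:  [     0  -13/2     -9 ]
R3 <- R3 - (13/23)*R2:  [       0        0  -129/23 ]
Upper-triangular form:
[ 2     -3       -4 ]
[ 0  -23/2       -6 ]
[ 0      0  -129/23 ]
det(A) = (-1)^0 * (2) * (-23/2) * (-129/23) = 129  (0 row swaps -> sign +1)

det(A) = 129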